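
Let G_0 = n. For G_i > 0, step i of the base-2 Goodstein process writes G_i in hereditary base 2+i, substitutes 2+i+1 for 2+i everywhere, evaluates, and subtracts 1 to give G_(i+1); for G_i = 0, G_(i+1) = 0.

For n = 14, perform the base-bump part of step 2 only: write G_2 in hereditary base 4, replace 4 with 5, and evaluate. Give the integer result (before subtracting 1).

18751

base 2: 14 = 2^(2 + 1) + 2^2 + 2; at 3: 3^(3 + 1) + 3^3 + 3 = 111; next = 110
base 3: 110 = 3^(3 + 1) + 3^3 + 2; at 4: 4^(4 + 1) + 4^4 + 2 = 1282; next = 1281
base 4: 1281 = 4^(4 + 1) + 4^4 + 1; at 5: 5^(5 + 1) + 5^5 + 1 = 18751; next = 18750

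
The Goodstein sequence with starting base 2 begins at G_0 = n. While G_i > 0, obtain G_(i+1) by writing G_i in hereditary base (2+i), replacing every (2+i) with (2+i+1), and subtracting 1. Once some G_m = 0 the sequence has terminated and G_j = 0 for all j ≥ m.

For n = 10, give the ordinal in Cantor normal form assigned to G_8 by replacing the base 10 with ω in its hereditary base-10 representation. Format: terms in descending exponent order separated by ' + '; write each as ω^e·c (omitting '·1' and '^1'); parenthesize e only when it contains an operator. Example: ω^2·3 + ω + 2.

step 0: 10 = 2^(2 + 1) + 2; sub 3 for 2: 3^(3 + 1) + 3; = 84; G_1 = 84−1 = 83
step 1: 83 = 3^(3 + 1) + 2; sub 4 for 3: 4^(4 + 1) + 2; = 1026; G_2 = 1026−1 = 1025
step 2: 1025 = 4^(4 + 1) + 1; sub 5 for 4: 5^(5 + 1) + 1; = 15626; G_3 = 15626−1 = 15625
step 3: 15625 = 5^(5 + 1); sub 6 for 5: 6^(6 + 1); = 279936; G_4 = 279936−1 = 279935
step 4: 279935 = 5·6^6 + 5·6^5 + 5·6^4 + 5·6^3 + 5·6^2 + 5·6 + 5; sub 7 for 6: 5·7^7 + 5·7^5 + 5·7^4 + 5·7^3 + 5·7^2 + 5·7 + 5; = 4215755; G_5 = 4215755−1 = 4215754
step 5: 4215754 = 5·7^7 + 5·7^5 + 5·7^4 + 5·7^3 + 5·7^2 + 5·7 + 4; sub 8 for 7: 5·8^8 + 5·8^5 + 5·8^4 + 5·8^3 + 5·8^2 + 5·8 + 4; = 84073324; G_6 = 84073324−1 = 84073323
step 6: 84073323 = 5·8^8 + 5·8^5 + 5·8^4 + 5·8^3 + 5·8^2 + 5·8 + 3; sub 9 for 8: 5·9^9 + 5·9^5 + 5·9^4 + 5·9^3 + 5·9^2 + 5·9 + 3; = 1937434593; G_7 = 1937434593−1 = 1937434592
step 7: 1937434592 = 5·9^9 + 5·9^5 + 5·9^4 + 5·9^3 + 5·9^2 + 5·9 + 2; sub 10 for 9: 5·10^10 + 5·10^5 + 5·10^4 + 5·10^3 + 5·10^2 + 5·10 + 2; = 50000555552; G_8 = 50000555552−1 = 50000555551
step 8: 50000555551 = 5·10^10 + 5·10^5 + 5·10^4 + 5·10^3 + 5·10^2 + 5·10 + 1; sub 11 for 10: 5·11^11 + 5·11^5 + 5·11^4 + 5·11^3 + 5·11^2 + 5·11 + 1; = 1426559238831; G_9 = 1426559238831−1 = 1426559238830

ω^ω·5 + ω^5·5 + ω^4·5 + ω^3·5 + ω^2·5 + ω·5 + 1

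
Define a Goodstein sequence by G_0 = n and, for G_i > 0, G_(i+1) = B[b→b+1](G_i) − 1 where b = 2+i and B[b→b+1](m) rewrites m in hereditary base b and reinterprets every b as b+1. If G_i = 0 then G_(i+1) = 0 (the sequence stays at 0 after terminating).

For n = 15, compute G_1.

(0) 15|_2 = 2^(2 + 1) + 2^2 + 2 + 1 ↦ 3^(3 + 1) + 3^3 + 3 + 1|_3 = 112 ⇒ 111
(1) 111|_3 = 3^(3 + 1) + 3^3 + 3 ↦ 4^(4 + 1) + 4^4 + 4|_4 = 1284 ⇒ 1283

111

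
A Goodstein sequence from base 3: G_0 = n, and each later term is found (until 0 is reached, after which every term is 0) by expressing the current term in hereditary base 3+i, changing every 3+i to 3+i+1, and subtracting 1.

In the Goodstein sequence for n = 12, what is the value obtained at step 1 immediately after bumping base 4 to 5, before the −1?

[0] 12 ≡ 3^2 + 3 (base 3). Lift 4: 20. −1: 19.
[1] 19 ≡ 4^2 + 3 (base 4). Lift 5: 28. −1: 27.

28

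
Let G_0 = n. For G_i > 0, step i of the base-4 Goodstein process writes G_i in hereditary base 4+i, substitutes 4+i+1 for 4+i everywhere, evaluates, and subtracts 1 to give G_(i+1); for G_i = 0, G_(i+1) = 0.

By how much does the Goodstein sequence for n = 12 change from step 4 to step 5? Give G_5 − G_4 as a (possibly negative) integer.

G_0=12  [base 4] 3·4  →[4↦5]→  3·5 = 15  −1 ⇒ G_1=14
G_1=14  [base 5] 2·5 + 4  →[5↦6]→  2·6 + 4 = 16  −1 ⇒ G_2=15
G_2=15  [base 6] 2·6 + 3  →[6↦7]→  2·7 + 3 = 17  −1 ⇒ G_3=16
G_3=16  [base 7] 2·7 + 2  →[7↦8]→  2·8 + 2 = 18  −1 ⇒ G_4=17
G_4=17  [base 8] 2·8 + 1  →[8↦9]→  2·9 + 1 = 19  −1 ⇒ G_5=18

1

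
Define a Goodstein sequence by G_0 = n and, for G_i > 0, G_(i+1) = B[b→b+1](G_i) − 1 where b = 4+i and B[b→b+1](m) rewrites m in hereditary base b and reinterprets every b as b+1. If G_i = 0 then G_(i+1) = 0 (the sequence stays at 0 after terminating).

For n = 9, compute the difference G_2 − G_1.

G_0=9  [base 4] 2·4 + 1  →[4↦5]→  2·5 + 1 = 11  −1 ⇒ G_1=10
G_1=10  [base 5] 2·5  →[5↦6]→  2·6 = 12  −1 ⇒ G_2=11

1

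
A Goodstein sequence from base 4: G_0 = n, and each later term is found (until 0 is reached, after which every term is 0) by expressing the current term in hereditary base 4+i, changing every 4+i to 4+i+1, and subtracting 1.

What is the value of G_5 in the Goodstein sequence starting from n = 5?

(0) 5|_4 = 4 + 1 ↦ 5 + 1|_5 = 6 ⇒ 5
(1) 5|_5 = 5 ↦ 6|_6 = 6 ⇒ 5
(2) 5|_6 = 5 ↦ 5|_7 = 5 ⇒ 4
(3) 4|_7 = 4 ↦ 4|_8 = 4 ⇒ 3
(4) 3|_8 = 3 ↦ 3|_9 = 3 ⇒ 2
(5) 2|_9 = 2 ↦ 2|_10 = 2 ⇒ 1

2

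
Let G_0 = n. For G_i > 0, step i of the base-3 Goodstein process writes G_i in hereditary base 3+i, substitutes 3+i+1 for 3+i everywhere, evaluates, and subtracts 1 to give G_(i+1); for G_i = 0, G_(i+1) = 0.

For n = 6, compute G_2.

step 0: 6 = 2·3; sub 4 for 3: 2·4; = 8; G_1 = 8−1 = 7
step 1: 7 = 4 + 3; sub 5 for 4: 5 + 3; = 8; G_2 = 8−1 = 7

7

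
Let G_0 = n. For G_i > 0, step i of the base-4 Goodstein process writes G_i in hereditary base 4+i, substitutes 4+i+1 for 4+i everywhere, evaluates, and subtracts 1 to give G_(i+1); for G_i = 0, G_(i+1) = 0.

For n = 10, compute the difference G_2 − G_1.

1

(0) 10|_4 = 2·4 + 2 ↦ 2·5 + 2|_5 = 12 ⇒ 11
(1) 11|_5 = 2·5 + 1 ↦ 2·6 + 1|_6 = 13 ⇒ 12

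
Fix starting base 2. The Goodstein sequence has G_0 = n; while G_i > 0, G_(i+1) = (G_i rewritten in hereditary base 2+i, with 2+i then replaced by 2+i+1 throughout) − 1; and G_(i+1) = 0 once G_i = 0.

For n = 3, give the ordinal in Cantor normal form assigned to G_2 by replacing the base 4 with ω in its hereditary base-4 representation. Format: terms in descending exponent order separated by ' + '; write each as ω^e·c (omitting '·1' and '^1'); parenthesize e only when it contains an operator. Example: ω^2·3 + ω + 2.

3

step 0: 3 = 2 + 1; sub 3 for 2: 3 + 1; = 4; G_1 = 4−1 = 3
step 1: 3 = 3; sub 4 for 3: 4; = 4; G_2 = 4−1 = 3
step 2: 3 = 3; sub 5 for 4: 3; = 3; G_3 = 3−1 = 2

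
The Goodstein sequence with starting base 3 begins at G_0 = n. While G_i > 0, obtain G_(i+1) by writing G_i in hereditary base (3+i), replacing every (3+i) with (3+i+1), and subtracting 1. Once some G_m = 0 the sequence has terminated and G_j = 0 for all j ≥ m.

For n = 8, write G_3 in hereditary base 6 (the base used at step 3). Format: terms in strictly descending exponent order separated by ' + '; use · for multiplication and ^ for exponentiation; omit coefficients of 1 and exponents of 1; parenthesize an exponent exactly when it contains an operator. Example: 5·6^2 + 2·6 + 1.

8 —HB3→ 2·3 + 2 —bump→ 2·4 + 2 = 10 —(−1)→ 9
9 —HB4→ 2·4 + 1 —bump→ 2·5 + 1 = 11 —(−1)→ 10
10 —HB5→ 2·5 —bump→ 2·6 = 12 —(−1)→ 11
11 —HB6→ 6 + 5 —bump→ 7 + 5 = 12 —(−1)→ 11

6 + 5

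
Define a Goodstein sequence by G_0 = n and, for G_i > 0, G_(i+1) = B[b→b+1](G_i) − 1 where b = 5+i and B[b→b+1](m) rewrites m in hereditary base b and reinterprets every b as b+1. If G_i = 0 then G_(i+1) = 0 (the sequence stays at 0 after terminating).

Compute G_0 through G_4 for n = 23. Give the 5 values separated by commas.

base 5: 23 = 4·5 + 3; at 6: 4·6 + 3 = 27; next = 26
base 6: 26 = 4·6 + 2; at 7: 4·7 + 2 = 30; next = 29
base 7: 29 = 4·7 + 1; at 8: 4·8 + 1 = 33; next = 32
base 8: 32 = 4·8; at 9: 4·9 = 36; next = 35

23, 26, 29, 32, 35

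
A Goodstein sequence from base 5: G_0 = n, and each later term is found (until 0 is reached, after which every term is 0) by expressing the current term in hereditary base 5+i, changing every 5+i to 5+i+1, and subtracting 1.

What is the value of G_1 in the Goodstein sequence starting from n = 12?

13

(0) 12|_5 = 2·5 + 2 ↦ 2·6 + 2|_6 = 14 ⇒ 13
(1) 13|_6 = 2·6 + 1 ↦ 2·7 + 1|_7 = 15 ⇒ 14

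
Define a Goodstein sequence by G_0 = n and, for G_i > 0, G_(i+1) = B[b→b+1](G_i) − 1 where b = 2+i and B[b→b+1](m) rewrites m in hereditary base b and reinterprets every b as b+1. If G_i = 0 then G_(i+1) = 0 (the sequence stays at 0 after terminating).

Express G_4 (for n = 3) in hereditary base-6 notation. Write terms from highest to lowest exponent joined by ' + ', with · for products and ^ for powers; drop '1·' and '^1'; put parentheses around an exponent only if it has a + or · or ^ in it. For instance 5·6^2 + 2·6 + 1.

1

(0) 3|_2 = 2 + 1 ↦ 3 + 1|_3 = 4 ⇒ 3
(1) 3|_3 = 3 ↦ 4|_4 = 4 ⇒ 3
(2) 3|_4 = 3 ↦ 3|_5 = 3 ⇒ 2
(3) 2|_5 = 2 ↦ 2|_6 = 2 ⇒ 1
(4) 1|_6 = 1 ↦ 1|_7 = 1 ⇒ 0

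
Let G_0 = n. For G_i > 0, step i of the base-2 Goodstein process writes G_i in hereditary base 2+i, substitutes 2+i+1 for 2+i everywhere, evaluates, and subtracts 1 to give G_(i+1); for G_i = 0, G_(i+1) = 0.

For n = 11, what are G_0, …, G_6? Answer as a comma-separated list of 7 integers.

11 —HB2→ 2^(2 + 1) + 2 + 1 —bump→ 3^(3 + 1) + 3 + 1 = 85 —(−1)→ 84
84 —HB3→ 3^(3 + 1) + 3 —bump→ 4^(4 + 1) + 4 = 1028 —(−1)→ 1027
1027 —HB4→ 4^(4 + 1) + 3 —bump→ 5^(5 + 1) + 3 = 15628 —(−1)→ 15627
15627 —HB5→ 5^(5 + 1) + 2 —bump→ 6^(6 + 1) + 2 = 279938 —(−1)→ 279937
279937 —HB6→ 6^(6 + 1) + 1 —bump→ 7^(7 + 1) + 1 = 5764802 —(−1)→ 5764801
5764801 —HB7→ 7^(7 + 1) —bump→ 8^(8 + 1) = 134217728 —(−1)→ 134217727

11, 84, 1027, 15627, 279937, 5764801, 134217727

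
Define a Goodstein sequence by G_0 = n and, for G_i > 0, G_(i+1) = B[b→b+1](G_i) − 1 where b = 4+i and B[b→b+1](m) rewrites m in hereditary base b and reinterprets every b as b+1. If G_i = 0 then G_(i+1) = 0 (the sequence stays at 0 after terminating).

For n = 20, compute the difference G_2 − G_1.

10

step 0: 20 = 4^2 + 4; sub 5 for 4: 5^2 + 5; = 30; G_1 = 30−1 = 29
step 1: 29 = 5^2 + 4; sub 6 for 5: 6^2 + 4; = 40; G_2 = 40−1 = 39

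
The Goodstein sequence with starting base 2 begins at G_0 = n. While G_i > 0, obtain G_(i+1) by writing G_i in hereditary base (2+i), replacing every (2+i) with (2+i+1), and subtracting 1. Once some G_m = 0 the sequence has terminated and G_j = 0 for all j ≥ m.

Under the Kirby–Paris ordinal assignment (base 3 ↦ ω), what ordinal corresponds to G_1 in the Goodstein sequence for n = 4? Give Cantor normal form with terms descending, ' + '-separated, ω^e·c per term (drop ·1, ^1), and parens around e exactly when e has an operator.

[0] 4 ≡ 2^2 (base 2). Lift 3: 27. −1: 26.
[1] 26 ≡ 2·3^2 + 2·3 + 2 (base 3). Lift 4: 42. −1: 41.

ω^2·2 + ω·2 + 2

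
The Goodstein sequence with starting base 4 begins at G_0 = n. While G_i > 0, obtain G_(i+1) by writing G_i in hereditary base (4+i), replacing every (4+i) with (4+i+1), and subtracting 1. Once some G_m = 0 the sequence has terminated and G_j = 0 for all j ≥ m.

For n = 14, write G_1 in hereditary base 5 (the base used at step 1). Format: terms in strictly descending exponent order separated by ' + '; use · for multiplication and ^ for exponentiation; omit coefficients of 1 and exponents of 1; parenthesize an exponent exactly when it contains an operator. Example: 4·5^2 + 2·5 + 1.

[0] 14 ≡ 3·4 + 2 (base 4). Lift 5: 17. −1: 16.
[1] 16 ≡ 3·5 + 1 (base 5). Lift 6: 19. −1: 18.

3·5 + 1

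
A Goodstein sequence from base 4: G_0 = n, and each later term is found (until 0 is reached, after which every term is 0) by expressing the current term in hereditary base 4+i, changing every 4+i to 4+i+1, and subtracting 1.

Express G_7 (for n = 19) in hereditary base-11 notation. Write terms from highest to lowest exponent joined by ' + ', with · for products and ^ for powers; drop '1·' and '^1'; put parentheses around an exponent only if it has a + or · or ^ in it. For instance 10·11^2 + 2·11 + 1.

(0) 19|_4 = 4^2 + 3 ↦ 5^2 + 3|_5 = 28 ⇒ 27
(1) 27|_5 = 5^2 + 2 ↦ 6^2 + 2|_6 = 38 ⇒ 37
(2) 37|_6 = 6^2 + 1 ↦ 7^2 + 1|_7 = 50 ⇒ 49
(3) 49|_7 = 7^2 ↦ 8^2|_8 = 64 ⇒ 63
(4) 63|_8 = 7·8 + 7 ↦ 7·9 + 7|_9 = 70 ⇒ 69
(5) 69|_9 = 7·9 + 6 ↦ 7·10 + 6|_10 = 76 ⇒ 75
(6) 75|_10 = 7·10 + 5 ↦ 7·11 + 5|_11 = 82 ⇒ 81
(7) 81|_11 = 7·11 + 4 ↦ 7·12 + 4|_12 = 88 ⇒ 87

7·11 + 4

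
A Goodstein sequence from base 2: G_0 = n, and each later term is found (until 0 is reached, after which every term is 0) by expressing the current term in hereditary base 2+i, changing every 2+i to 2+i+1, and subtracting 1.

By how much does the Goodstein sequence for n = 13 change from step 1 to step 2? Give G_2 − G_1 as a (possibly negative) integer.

G_0=13  [base 2] 2^(2 + 1) + 2^2 + 1  →[2↦3]→  3^(3 + 1) + 3^3 + 1 = 109  −1 ⇒ G_1=108
G_1=108  [base 3] 3^(3 + 1) + 3^3  →[3↦4]→  4^(4 + 1) + 4^4 = 1280  −1 ⇒ G_2=1279

1171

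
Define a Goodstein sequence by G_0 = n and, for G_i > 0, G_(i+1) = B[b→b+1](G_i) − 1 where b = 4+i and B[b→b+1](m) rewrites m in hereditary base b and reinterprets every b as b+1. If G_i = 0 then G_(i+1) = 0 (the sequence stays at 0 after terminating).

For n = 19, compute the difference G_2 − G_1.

10

19 —HB4→ 4^2 + 3 —bump→ 5^2 + 3 = 28 —(−1)→ 27
27 —HB5→ 5^2 + 2 —bump→ 6^2 + 2 = 38 —(−1)→ 37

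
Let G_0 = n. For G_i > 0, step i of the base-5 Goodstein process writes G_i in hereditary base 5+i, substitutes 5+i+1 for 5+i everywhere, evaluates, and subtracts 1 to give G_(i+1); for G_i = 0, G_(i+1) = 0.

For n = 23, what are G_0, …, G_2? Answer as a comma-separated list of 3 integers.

G_0 = 23. HB_5(23) = 4·5 + 3. Bump = 27. G_1 = 26.
G_1 = 26. HB_6(26) = 4·6 + 2. Bump = 30. G_2 = 29.

23, 26, 29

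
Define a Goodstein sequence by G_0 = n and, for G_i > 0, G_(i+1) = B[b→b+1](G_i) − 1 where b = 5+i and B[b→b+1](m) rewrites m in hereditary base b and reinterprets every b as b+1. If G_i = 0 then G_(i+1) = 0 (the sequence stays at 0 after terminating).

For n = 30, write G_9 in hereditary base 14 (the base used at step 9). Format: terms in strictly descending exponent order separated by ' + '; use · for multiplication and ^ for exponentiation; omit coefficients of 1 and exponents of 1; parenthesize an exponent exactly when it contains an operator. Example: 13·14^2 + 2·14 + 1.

G_0 = 30. HB_5(30) = 5^2 + 5. Bump = 42. G_1 = 41.
G_1 = 41. HB_6(41) = 6^2 + 5. Bump = 54. G_2 = 53.
G_2 = 53. HB_7(53) = 7^2 + 4. Bump = 68. G_3 = 67.
G_3 = 67. HB_8(67) = 8^2 + 3. Bump = 84. G_4 = 83.
G_4 = 83. HB_9(83) = 9^2 + 2. Bump = 102. G_5 = 101.
G_5 = 101. HB_10(101) = 10^2 + 1. Bump = 122. G_6 = 121.
G_6 = 121. HB_11(121) = 11^2. Bump = 144. G_7 = 143.
G_7 = 143. HB_12(143) = 11·12 + 11. Bump = 154. G_8 = 153.
G_8 = 153. HB_13(153) = 11·13 + 10. Bump = 164. G_9 = 163.

11·14 + 9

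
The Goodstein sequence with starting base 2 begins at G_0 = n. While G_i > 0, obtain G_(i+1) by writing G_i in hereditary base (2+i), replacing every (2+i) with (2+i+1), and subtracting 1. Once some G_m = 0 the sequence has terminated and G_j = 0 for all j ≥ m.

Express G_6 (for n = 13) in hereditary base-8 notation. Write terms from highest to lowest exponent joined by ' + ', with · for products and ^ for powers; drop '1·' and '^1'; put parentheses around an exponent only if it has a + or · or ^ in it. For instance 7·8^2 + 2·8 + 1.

i=0: 13 = 2^(2 + 1) + 2^2 + 1 (b=2); 2→3: 3^(3 + 1) + 3^3 + 1 = 109; 109−1 = 108
i=1: 108 = 3^(3 + 1) + 3^3 (b=3); 3→4: 4^(4 + 1) + 4^4 = 1280; 1280−1 = 1279
i=2: 1279 = 4^(4 + 1) + 3·4^3 + 3·4^2 + 3·4 + 3 (b=4); 4→5: 5^(5 + 1) + 3·5^3 + 3·5^2 + 3·5 + 3 = 16093; 16093−1 = 16092
i=3: 16092 = 5^(5 + 1) + 3·5^3 + 3·5^2 + 3·5 + 2 (b=5); 5→6: 6^(6 + 1) + 3·6^3 + 3·6^2 + 3·6 + 2 = 280712; 280712−1 = 280711
i=4: 280711 = 6^(6 + 1) + 3·6^3 + 3·6^2 + 3·6 + 1 (b=6); 6→7: 7^(7 + 1) + 3·7^3 + 3·7^2 + 3·7 + 1 = 5765999; 5765999−1 = 5765998
i=5: 5765998 = 7^(7 + 1) + 3·7^3 + 3·7^2 + 3·7 (b=7); 7→8: 8^(8 + 1) + 3·8^3 + 3·8^2 + 3·8 = 134219480; 134219480−1 = 134219479
i=6: 134219479 = 8^(8 + 1) + 3·8^3 + 3·8^2 + 2·8 + 7 (b=8); 8→9: 9^(9 + 1) + 3·9^3 + 3·9^2 + 2·9 + 7 = 3486786856; 3486786856−1 = 3486786855

8^(8 + 1) + 3·8^3 + 3·8^2 + 2·8 + 7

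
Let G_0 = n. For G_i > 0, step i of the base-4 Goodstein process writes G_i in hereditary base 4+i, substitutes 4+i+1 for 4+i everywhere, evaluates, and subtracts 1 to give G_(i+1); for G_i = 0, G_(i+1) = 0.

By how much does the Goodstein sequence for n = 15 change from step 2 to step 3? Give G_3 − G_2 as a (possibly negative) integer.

base 4: 15 = 3·4 + 3; at 5: 3·5 + 3 = 18; next = 17
base 5: 17 = 3·5 + 2; at 6: 3·6 + 2 = 20; next = 19
base 6: 19 = 3·6 + 1; at 7: 3·7 + 1 = 22; next = 21

2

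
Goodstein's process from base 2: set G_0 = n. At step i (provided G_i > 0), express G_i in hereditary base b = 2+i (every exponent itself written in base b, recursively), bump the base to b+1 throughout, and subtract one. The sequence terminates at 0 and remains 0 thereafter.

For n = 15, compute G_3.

18752

15 —HB2→ 2^(2 + 1) + 2^2 + 2 + 1 —bump→ 3^(3 + 1) + 3^3 + 3 + 1 = 112 —(−1)→ 111
111 —HB3→ 3^(3 + 1) + 3^3 + 3 —bump→ 4^(4 + 1) + 4^4 + 4 = 1284 —(−1)→ 1283
1283 —HB4→ 4^(4 + 1) + 4^4 + 3 —bump→ 5^(5 + 1) + 5^5 + 3 = 18753 —(−1)→ 18752
18752 —HB5→ 5^(5 + 1) + 5^5 + 2 —bump→ 6^(6 + 1) + 6^6 + 2 = 326594 —(−1)→ 326593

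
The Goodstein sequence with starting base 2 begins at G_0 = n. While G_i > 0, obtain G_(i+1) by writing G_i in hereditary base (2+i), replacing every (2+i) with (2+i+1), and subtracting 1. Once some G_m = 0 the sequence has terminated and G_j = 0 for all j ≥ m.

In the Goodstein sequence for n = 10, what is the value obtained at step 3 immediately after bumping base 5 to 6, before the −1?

279936

10 —HB2→ 2^(2 + 1) + 2 —bump→ 3^(3 + 1) + 3 = 84 —(−1)→ 83
83 —HB3→ 3^(3 + 1) + 2 —bump→ 4^(4 + 1) + 2 = 1026 —(−1)→ 1025
1025 —HB4→ 4^(4 + 1) + 1 —bump→ 5^(5 + 1) + 1 = 15626 —(−1)→ 15625
15625 —HB5→ 5^(5 + 1) —bump→ 6^(6 + 1) = 279936 —(−1)→ 279935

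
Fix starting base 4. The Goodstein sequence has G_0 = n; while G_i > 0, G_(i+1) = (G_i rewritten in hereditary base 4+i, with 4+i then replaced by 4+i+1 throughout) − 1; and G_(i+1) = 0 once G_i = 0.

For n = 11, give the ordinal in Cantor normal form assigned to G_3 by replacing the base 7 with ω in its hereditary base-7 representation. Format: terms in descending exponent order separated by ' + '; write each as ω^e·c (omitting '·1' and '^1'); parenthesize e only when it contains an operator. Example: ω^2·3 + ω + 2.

ω·2

base 4: 11 = 2·4 + 3; at 5: 2·5 + 3 = 13; next = 12
base 5: 12 = 2·5 + 2; at 6: 2·6 + 2 = 14; next = 13
base 6: 13 = 2·6 + 1; at 7: 2·7 + 1 = 15; next = 14
base 7: 14 = 2·7; at 8: 2·8 = 16; next = 15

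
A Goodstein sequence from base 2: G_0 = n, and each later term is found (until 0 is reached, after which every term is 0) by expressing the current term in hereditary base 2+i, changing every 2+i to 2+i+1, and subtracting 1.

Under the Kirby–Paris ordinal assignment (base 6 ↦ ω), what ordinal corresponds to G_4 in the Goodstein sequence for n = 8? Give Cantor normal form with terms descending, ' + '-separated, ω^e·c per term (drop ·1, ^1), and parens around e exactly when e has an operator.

(0) 8|_2 = 2^(2 + 1) ↦ 3^(3 + 1)|_3 = 81 ⇒ 80
(1) 80|_3 = 2·3^3 + 2·3^2 + 2·3 + 2 ↦ 2·4^4 + 2·4^2 + 2·4 + 2|_4 = 554 ⇒ 553
(2) 553|_4 = 2·4^4 + 2·4^2 + 2·4 + 1 ↦ 2·5^5 + 2·5^2 + 2·5 + 1|_5 = 6311 ⇒ 6310
(3) 6310|_5 = 2·5^5 + 2·5^2 + 2·5 ↦ 2·6^6 + 2·6^2 + 2·6|_6 = 93396 ⇒ 93395

ω^ω·2 + ω^2·2 + ω + 5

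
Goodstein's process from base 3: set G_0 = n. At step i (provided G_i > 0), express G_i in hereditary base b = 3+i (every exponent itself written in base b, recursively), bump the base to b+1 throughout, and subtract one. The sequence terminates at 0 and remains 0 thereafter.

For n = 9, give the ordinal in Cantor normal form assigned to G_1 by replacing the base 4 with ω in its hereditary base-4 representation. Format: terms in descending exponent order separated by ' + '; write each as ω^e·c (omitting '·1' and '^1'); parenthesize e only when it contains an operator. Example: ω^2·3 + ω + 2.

ω·3 + 3

(0) 9|_3 = 3^2 ↦ 4^2|_4 = 16 ⇒ 15
(1) 15|_4 = 3·4 + 3 ↦ 3·5 + 3|_5 = 18 ⇒ 17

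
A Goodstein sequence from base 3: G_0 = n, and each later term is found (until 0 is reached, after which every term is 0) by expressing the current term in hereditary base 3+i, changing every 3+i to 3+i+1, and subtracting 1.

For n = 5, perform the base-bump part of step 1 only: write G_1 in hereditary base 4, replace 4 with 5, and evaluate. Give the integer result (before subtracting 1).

i=0: 5 = 3 + 2 (b=3); 3→4: 4 + 2 = 6; 6−1 = 5
i=1: 5 = 4 + 1 (b=4); 4→5: 5 + 1 = 6; 6−1 = 5

6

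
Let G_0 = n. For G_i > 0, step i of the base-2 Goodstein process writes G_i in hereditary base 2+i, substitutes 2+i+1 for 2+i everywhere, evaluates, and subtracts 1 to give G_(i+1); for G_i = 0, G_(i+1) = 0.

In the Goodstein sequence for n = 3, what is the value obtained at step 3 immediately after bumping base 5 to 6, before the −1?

2

base 2: 3 = 2 + 1; at 3: 3 + 1 = 4; next = 3
base 3: 3 = 3; at 4: 4 = 4; next = 3
base 4: 3 = 3; at 5: 3 = 3; next = 2
base 5: 2 = 2; at 6: 2 = 2; next = 1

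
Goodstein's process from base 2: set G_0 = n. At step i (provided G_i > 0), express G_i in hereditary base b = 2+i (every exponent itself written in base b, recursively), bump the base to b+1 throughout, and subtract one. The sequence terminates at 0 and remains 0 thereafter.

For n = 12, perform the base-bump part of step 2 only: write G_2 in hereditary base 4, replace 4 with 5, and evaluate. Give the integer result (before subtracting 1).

15686

G_0 = 12. HB_2(12) = 2^(2 + 1) + 2^2. Bump = 108. G_1 = 107.
G_1 = 107. HB_3(107) = 3^(3 + 1) + 2·3^2 + 2·3 + 2. Bump = 1066. G_2 = 1065.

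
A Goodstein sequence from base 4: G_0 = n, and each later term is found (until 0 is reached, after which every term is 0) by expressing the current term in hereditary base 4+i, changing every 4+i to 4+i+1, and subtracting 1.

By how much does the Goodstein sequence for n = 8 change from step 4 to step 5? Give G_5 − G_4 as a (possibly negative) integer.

0

(0) 8|_4 = 2·4 ↦ 2·5|_5 = 10 ⇒ 9
(1) 9|_5 = 5 + 4 ↦ 6 + 4|_6 = 10 ⇒ 9
(2) 9|_6 = 6 + 3 ↦ 7 + 3|_7 = 10 ⇒ 9
(3) 9|_7 = 7 + 2 ↦ 8 + 2|_8 = 10 ⇒ 9
(4) 9|_8 = 8 + 1 ↦ 9 + 1|_9 = 10 ⇒ 9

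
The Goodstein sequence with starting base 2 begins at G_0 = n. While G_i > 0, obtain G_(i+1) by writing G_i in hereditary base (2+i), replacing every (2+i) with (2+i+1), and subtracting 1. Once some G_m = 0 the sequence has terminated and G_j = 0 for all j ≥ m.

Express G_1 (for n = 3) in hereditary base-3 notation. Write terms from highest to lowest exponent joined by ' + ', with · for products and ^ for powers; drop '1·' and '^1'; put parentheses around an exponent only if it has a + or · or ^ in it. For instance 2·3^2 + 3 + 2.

G_0=3  [base 2] 2 + 1  →[2↦3]→  3 + 1 = 4  −1 ⇒ G_1=3
G_1=3  [base 3] 3  →[3↦4]→  4 = 4  −1 ⇒ G_2=3

3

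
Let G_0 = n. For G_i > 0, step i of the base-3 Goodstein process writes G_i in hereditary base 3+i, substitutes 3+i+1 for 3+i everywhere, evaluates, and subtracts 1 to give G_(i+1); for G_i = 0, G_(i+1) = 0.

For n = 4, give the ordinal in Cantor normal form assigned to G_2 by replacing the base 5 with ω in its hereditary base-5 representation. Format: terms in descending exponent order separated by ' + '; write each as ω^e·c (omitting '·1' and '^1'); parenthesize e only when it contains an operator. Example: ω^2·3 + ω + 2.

4

G_0=4  [base 3] 3 + 1  →[3↦4]→  4 + 1 = 5  −1 ⇒ G_1=4
G_1=4  [base 4] 4  →[4↦5]→  5 = 5  −1 ⇒ G_2=4
G_2=4  [base 5] 4  →[5↦6]→  4 = 4  −1 ⇒ G_3=3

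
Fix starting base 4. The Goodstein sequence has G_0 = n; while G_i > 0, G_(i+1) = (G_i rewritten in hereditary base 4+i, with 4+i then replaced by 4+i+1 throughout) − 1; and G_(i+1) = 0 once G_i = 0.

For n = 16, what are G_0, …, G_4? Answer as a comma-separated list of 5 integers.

step 0: 16 = 4^2; sub 5 for 4: 5^2; = 25; G_1 = 25−1 = 24
step 1: 24 = 4·5 + 4; sub 6 for 5: 4·6 + 4; = 28; G_2 = 28−1 = 27
step 2: 27 = 4·6 + 3; sub 7 for 6: 4·7 + 3; = 31; G_3 = 31−1 = 30
step 3: 30 = 4·7 + 2; sub 8 for 7: 4·8 + 2; = 34; G_4 = 34−1 = 33

16, 24, 27, 30, 33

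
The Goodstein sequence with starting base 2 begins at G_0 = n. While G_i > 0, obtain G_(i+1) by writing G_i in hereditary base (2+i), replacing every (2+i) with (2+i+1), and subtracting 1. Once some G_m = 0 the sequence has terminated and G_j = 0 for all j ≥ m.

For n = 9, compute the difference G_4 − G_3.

[0] 9 ≡ 2^(2 + 1) + 1 (base 2). Lift 3: 82. −1: 81.
[1] 81 ≡ 3^(3 + 1) (base 3). Lift 4: 1024. −1: 1023.
[2] 1023 ≡ 3·4^4 + 3·4^3 + 3·4^2 + 3·4 + 3 (base 4). Lift 5: 9843. −1: 9842.
[3] 9842 ≡ 3·5^5 + 3·5^3 + 3·5^2 + 3·5 + 2 (base 5). Lift 6: 140744. −1: 140743.

130901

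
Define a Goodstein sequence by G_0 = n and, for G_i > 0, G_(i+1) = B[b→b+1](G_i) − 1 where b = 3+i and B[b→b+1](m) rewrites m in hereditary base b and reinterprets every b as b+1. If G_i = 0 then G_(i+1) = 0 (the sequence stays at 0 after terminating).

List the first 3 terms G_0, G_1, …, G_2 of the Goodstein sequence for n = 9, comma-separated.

G_0=9  [base 3] 3^2  →[3↦4]→  4^2 = 16  −1 ⇒ G_1=15
G_1=15  [base 4] 3·4 + 3  →[4↦5]→  3·5 + 3 = 18  −1 ⇒ G_2=17

9, 15, 17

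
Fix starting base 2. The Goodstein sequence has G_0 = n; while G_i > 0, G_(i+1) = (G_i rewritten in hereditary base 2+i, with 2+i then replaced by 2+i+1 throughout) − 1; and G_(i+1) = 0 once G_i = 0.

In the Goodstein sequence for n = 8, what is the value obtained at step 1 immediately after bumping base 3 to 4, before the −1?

8 —HB2→ 2^(2 + 1) —bump→ 3^(3 + 1) = 81 —(−1)→ 80
80 —HB3→ 2·3^3 + 2·3^2 + 2·3 + 2 —bump→ 2·4^4 + 2·4^2 + 2·4 + 2 = 554 —(−1)→ 553

554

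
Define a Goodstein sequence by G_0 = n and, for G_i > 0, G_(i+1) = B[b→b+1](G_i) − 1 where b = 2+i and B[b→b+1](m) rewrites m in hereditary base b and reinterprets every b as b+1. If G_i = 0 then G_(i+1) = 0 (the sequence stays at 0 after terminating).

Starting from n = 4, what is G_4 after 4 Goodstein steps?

83

4 —HB2→ 2^2 —bump→ 3^3 = 27 —(−1)→ 26
26 —HB3→ 2·3^2 + 2·3 + 2 —bump→ 2·4^2 + 2·4 + 2 = 42 —(−1)→ 41
41 —HB4→ 2·4^2 + 2·4 + 1 —bump→ 2·5^2 + 2·5 + 1 = 61 —(−1)→ 60
60 —HB5→ 2·5^2 + 2·5 —bump→ 2·6^2 + 2·6 = 84 —(−1)→ 83
83 —HB6→ 2·6^2 + 6 + 5 —bump→ 2·7^2 + 7 + 5 = 110 —(−1)→ 109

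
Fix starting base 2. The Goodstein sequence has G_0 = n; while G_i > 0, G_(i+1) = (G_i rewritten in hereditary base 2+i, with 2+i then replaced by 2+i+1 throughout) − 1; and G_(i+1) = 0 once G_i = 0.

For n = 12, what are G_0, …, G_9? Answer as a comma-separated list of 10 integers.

G_0=12  [base 2] 2^(2 + 1) + 2^2  →[2↦3]→  3^(3 + 1) + 3^3 = 108  −1 ⇒ G_1=107
G_1=107  [base 3] 3^(3 + 1) + 2·3^2 + 2·3 + 2  →[3↦4]→  4^(4 + 1) + 2·4^2 + 2·4 + 2 = 1066  −1 ⇒ G_2=1065
G_2=1065  [base 4] 4^(4 + 1) + 2·4^2 + 2·4 + 1  →[4↦5]→  5^(5 + 1) + 2·5^2 + 2·5 + 1 = 15686  −1 ⇒ G_3=15685
G_3=15685  [base 5] 5^(5 + 1) + 2·5^2 + 2·5  →[5↦6]→  6^(6 + 1) + 2·6^2 + 2·6 = 280020  −1 ⇒ G_4=280019
G_4=280019  [base 6] 6^(6 + 1) + 2·6^2 + 6 + 5  →[6↦7]→  7^(7 + 1) + 2·7^2 + 7 + 5 = 5764911  −1 ⇒ G_5=5764910
G_5=5764910  [base 7] 7^(7 + 1) + 2·7^2 + 7 + 4  →[7↦8]→  8^(8 + 1) + 2·8^2 + 8 + 4 = 134217868  −1 ⇒ G_6=134217867
G_6=134217867  [base 8] 8^(8 + 1) + 2·8^2 + 8 + 3  →[8↦9]→  9^(9 + 1) + 2·9^2 + 9 + 3 = 3486784575  −1 ⇒ G_7=3486784574
G_7=3486784574  [base 9] 9^(9 + 1) + 2·9^2 + 9 + 2  →[9↦10]→  10^(10 + 1) + 2·10^2 + 10 + 2 = 100000000212  −1 ⇒ G_8=100000000211
G_8=100000000211  [base 10] 10^(10 + 1) + 2·10^2 + 10 + 1  →[10↦11]→  11^(11 + 1) + 2·11^2 + 11 + 1 = 3138428376975  −1 ⇒ G_9=3138428376974

12, 107, 1065, 15685, 280019, 5764910, 134217867, 3486784574, 100000000211, 3138428376974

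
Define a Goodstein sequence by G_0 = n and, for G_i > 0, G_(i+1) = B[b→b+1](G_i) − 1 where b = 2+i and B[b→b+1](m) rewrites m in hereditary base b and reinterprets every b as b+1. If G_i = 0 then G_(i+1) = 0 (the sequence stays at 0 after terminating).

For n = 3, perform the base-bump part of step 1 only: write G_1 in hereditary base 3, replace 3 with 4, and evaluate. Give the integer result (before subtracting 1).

step 0: 3 = 2 + 1; sub 3 for 2: 3 + 1; = 4; G_1 = 4−1 = 3
step 1: 3 = 3; sub 4 for 3: 4; = 4; G_2 = 4−1 = 3

4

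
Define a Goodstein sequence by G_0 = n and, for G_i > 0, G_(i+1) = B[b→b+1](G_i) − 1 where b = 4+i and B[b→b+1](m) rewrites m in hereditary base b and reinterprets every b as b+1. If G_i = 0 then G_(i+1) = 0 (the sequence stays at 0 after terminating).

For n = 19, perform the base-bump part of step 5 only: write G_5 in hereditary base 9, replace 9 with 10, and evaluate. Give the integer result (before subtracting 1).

base 4: 19 = 4^2 + 3; at 5: 5^2 + 3 = 28; next = 27
base 5: 27 = 5^2 + 2; at 6: 6^2 + 2 = 38; next = 37
base 6: 37 = 6^2 + 1; at 7: 7^2 + 1 = 50; next = 49
base 7: 49 = 7^2; at 8: 8^2 = 64; next = 63
base 8: 63 = 7·8 + 7; at 9: 7·9 + 7 = 70; next = 69
base 9: 69 = 7·9 + 6; at 10: 7·10 + 6 = 76; next = 75

76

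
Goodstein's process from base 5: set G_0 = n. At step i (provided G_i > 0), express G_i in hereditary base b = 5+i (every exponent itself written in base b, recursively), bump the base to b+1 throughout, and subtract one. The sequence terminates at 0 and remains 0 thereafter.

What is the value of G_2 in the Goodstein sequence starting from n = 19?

23

base 5: 19 = 3·5 + 4; at 6: 3·6 + 4 = 22; next = 21
base 6: 21 = 3·6 + 3; at 7: 3·7 + 3 = 24; next = 23
base 7: 23 = 3·7 + 2; at 8: 3·8 + 2 = 26; next = 25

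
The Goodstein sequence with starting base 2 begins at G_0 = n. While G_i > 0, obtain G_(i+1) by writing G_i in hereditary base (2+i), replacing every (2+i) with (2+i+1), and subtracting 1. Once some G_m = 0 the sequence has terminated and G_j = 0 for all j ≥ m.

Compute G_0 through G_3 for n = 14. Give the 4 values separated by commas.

[0] 14 ≡ 2^(2 + 1) + 2^2 + 2 (base 2). Lift 3: 111. −1: 110.
[1] 110 ≡ 3^(3 + 1) + 3^3 + 2 (base 3). Lift 4: 1282. −1: 1281.
[2] 1281 ≡ 4^(4 + 1) + 4^4 + 1 (base 4). Lift 5: 18751. −1: 18750.

14, 110, 1281, 18750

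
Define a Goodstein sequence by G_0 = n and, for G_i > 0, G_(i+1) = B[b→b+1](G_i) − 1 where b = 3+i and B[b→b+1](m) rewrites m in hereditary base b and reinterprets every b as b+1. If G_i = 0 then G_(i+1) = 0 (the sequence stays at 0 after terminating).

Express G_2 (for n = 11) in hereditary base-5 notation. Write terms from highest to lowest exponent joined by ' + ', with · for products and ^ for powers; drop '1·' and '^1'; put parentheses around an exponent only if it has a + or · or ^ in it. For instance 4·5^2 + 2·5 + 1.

5^2

[0] 11 ≡ 3^2 + 2 (base 3). Lift 4: 18. −1: 17.
[1] 17 ≡ 4^2 + 1 (base 4). Lift 5: 26. −1: 25.
[2] 25 ≡ 5^2 (base 5). Lift 6: 36. −1: 35.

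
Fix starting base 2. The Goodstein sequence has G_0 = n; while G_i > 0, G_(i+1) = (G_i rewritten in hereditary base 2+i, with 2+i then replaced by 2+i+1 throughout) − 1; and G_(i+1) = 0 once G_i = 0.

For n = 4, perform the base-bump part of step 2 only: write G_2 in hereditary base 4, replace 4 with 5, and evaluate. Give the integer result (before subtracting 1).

61

G_0 = 4. HB_2(4) = 2^2. Bump = 27. G_1 = 26.
G_1 = 26. HB_3(26) = 2·3^2 + 2·3 + 2. Bump = 42. G_2 = 41.
G_2 = 41. HB_4(41) = 2·4^2 + 2·4 + 1. Bump = 61. G_3 = 60.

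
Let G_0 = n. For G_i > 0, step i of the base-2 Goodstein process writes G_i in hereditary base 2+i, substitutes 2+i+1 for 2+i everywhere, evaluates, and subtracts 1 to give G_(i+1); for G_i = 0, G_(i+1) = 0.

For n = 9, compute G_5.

step 0: 9 = 2^(2 + 1) + 1; sub 3 for 2: 3^(3 + 1) + 1; = 82; G_1 = 82−1 = 81
step 1: 81 = 3^(3 + 1); sub 4 for 3: 4^(4 + 1); = 1024; G_2 = 1024−1 = 1023
step 2: 1023 = 3·4^4 + 3·4^3 + 3·4^2 + 3·4 + 3; sub 5 for 4: 3·5^5 + 3·5^3 + 3·5^2 + 3·5 + 3; = 9843; G_3 = 9843−1 = 9842
step 3: 9842 = 3·5^5 + 3·5^3 + 3·5^2 + 3·5 + 2; sub 6 for 5: 3·6^6 + 3·6^3 + 3·6^2 + 3·6 + 2; = 140744; G_4 = 140744−1 = 140743
step 4: 140743 = 3·6^6 + 3·6^3 + 3·6^2 + 3·6 + 1; sub 7 for 6: 3·7^7 + 3·7^3 + 3·7^2 + 3·7 + 1; = 2471827; G_5 = 2471827−1 = 2471826
step 5: 2471826 = 3·7^7 + 3·7^3 + 3·7^2 + 3·7; sub 8 for 7: 3·8^8 + 3·8^3 + 3·8^2 + 3·8; = 50333400; G_6 = 50333400−1 = 50333399

2471826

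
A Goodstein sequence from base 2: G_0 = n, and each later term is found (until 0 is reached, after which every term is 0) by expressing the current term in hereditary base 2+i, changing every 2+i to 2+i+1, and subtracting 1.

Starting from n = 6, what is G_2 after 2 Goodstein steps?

(0) 6|_2 = 2^2 + 2 ↦ 3^3 + 3|_3 = 30 ⇒ 29
(1) 29|_3 = 3^3 + 2 ↦ 4^4 + 2|_4 = 258 ⇒ 257
(2) 257|_4 = 4^4 + 1 ↦ 5^5 + 1|_5 = 3126 ⇒ 3125

257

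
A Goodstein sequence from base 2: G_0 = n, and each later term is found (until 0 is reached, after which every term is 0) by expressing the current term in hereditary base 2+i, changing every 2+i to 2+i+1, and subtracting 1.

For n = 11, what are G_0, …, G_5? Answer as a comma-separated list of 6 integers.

i=0: 11 = 2^(2 + 1) + 2 + 1 (b=2); 2→3: 3^(3 + 1) + 3 + 1 = 85; 85−1 = 84
i=1: 84 = 3^(3 + 1) + 3 (b=3); 3→4: 4^(4 + 1) + 4 = 1028; 1028−1 = 1027
i=2: 1027 = 4^(4 + 1) + 3 (b=4); 4→5: 5^(5 + 1) + 3 = 15628; 15628−1 = 15627
i=3: 15627 = 5^(5 + 1) + 2 (b=5); 5→6: 6^(6 + 1) + 2 = 279938; 279938−1 = 279937
i=4: 279937 = 6^(6 + 1) + 1 (b=6); 6→7: 7^(7 + 1) + 1 = 5764802; 5764802−1 = 5764801

11, 84, 1027, 15627, 279937, 5764801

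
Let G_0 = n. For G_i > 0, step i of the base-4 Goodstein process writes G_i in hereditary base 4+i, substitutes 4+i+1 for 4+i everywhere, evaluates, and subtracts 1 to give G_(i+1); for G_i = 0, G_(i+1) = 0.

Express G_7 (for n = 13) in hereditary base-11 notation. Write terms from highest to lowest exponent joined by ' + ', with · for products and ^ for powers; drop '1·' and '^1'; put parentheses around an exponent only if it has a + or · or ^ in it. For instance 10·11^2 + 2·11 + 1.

step 0: 13 = 3·4 + 1; sub 5 for 4: 3·5 + 1; = 16; G_1 = 16−1 = 15
step 1: 15 = 3·5; sub 6 for 5: 3·6; = 18; G_2 = 18−1 = 17
step 2: 17 = 2·6 + 5; sub 7 for 6: 2·7 + 5; = 19; G_3 = 19−1 = 18
step 3: 18 = 2·7 + 4; sub 8 for 7: 2·8 + 4; = 20; G_4 = 20−1 = 19
step 4: 19 = 2·8 + 3; sub 9 for 8: 2·9 + 3; = 21; G_5 = 21−1 = 20
step 5: 20 = 2·9 + 2; sub 10 for 9: 2·10 + 2; = 22; G_6 = 22−1 = 21
step 6: 21 = 2·10 + 1; sub 11 for 10: 2·11 + 1; = 23; G_7 = 23−1 = 22
step 7: 22 = 2·11; sub 12 for 11: 2·12; = 24; G_8 = 24−1 = 23

2·11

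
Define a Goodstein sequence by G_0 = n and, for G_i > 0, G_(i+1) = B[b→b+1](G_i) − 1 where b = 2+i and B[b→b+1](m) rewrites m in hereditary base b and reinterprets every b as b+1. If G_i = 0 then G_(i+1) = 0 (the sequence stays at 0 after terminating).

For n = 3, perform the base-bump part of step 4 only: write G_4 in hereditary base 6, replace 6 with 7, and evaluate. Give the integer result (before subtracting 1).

1

i=0: 3 = 2 + 1 (b=2); 2→3: 3 + 1 = 4; 4−1 = 3
i=1: 3 = 3 (b=3); 3→4: 4 = 4; 4−1 = 3
i=2: 3 = 3 (b=4); 4→5: 3 = 3; 3−1 = 2
i=3: 2 = 2 (b=5); 5→6: 2 = 2; 2−1 = 1
i=4: 1 = 1 (b=6); 6→7: 1 = 1; 1−1 = 0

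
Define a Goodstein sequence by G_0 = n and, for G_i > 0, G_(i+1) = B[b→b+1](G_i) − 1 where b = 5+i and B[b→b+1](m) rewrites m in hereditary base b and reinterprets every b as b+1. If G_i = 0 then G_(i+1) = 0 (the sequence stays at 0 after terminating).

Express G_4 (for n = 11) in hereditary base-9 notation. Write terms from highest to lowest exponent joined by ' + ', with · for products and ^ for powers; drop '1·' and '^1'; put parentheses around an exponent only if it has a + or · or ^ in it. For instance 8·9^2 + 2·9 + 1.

9 + 4

i=0: 11 = 2·5 + 1 (b=5); 5→6: 2·6 + 1 = 13; 13−1 = 12
i=1: 12 = 2·6 (b=6); 6→7: 2·7 = 14; 14−1 = 13
i=2: 13 = 7 + 6 (b=7); 7→8: 8 + 6 = 14; 14−1 = 13
i=3: 13 = 8 + 5 (b=8); 8→9: 9 + 5 = 14; 14−1 = 13
i=4: 13 = 9 + 4 (b=9); 9→10: 10 + 4 = 14; 14−1 = 13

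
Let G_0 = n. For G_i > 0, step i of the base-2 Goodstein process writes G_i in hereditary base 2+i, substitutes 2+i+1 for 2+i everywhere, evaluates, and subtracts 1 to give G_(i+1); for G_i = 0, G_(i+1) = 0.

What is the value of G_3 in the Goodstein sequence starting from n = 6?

(0) 6|_2 = 2^2 + 2 ↦ 3^3 + 3|_3 = 30 ⇒ 29
(1) 29|_3 = 3^3 + 2 ↦ 4^4 + 2|_4 = 258 ⇒ 257
(2) 257|_4 = 4^4 + 1 ↦ 5^5 + 1|_5 = 3126 ⇒ 3125

3125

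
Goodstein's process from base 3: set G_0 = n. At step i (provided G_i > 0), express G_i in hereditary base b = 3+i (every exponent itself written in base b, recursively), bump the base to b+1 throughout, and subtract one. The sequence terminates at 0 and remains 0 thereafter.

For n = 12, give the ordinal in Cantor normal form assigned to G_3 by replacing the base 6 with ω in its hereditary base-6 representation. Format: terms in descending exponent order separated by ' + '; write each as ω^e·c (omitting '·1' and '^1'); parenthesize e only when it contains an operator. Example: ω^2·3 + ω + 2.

i=0: 12 = 3^2 + 3 (b=3); 3→4: 4^2 + 4 = 20; 20−1 = 19
i=1: 19 = 4^2 + 3 (b=4); 4→5: 5^2 + 3 = 28; 28−1 = 27
i=2: 27 = 5^2 + 2 (b=5); 5→6: 6^2 + 2 = 38; 38−1 = 37
i=3: 37 = 6^2 + 1 (b=6); 6→7: 7^2 + 1 = 50; 50−1 = 49

ω^2 + 1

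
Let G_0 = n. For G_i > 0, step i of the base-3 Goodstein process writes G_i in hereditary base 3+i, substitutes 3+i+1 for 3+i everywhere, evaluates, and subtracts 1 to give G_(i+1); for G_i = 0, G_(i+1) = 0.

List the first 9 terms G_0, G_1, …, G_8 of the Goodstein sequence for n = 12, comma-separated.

12, 19, 27, 37, 49, 63, 69, 75, 81

i=0: 12 = 3^2 + 3 (b=3); 3→4: 4^2 + 4 = 20; 20−1 = 19
i=1: 19 = 4^2 + 3 (b=4); 4→5: 5^2 + 3 = 28; 28−1 = 27
i=2: 27 = 5^2 + 2 (b=5); 5→6: 6^2 + 2 = 38; 38−1 = 37
i=3: 37 = 6^2 + 1 (b=6); 6→7: 7^2 + 1 = 50; 50−1 = 49
i=4: 49 = 7^2 (b=7); 7→8: 8^2 = 64; 64−1 = 63
i=5: 63 = 7·8 + 7 (b=8); 8→9: 7·9 + 7 = 70; 70−1 = 69
i=6: 69 = 7·9 + 6 (b=9); 9→10: 7·10 + 6 = 76; 76−1 = 75
i=7: 75 = 7·10 + 5 (b=10); 10→11: 7·11 + 5 = 82; 82−1 = 81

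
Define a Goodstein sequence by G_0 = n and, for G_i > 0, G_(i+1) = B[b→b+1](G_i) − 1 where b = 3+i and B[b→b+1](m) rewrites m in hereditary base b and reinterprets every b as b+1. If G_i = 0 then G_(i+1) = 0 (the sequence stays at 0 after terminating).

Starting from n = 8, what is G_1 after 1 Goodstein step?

step 0: 8 = 2·3 + 2; sub 4 for 3: 2·4 + 2; = 10; G_1 = 10−1 = 9
step 1: 9 = 2·4 + 1; sub 5 for 4: 2·5 + 1; = 11; G_2 = 11−1 = 10

9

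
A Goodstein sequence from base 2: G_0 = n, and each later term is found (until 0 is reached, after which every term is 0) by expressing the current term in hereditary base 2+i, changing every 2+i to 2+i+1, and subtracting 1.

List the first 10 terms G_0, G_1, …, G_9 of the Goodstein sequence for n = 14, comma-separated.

G_0=14  [base 2] 2^(2 + 1) + 2^2 + 2  →[2↦3]→  3^(3 + 1) + 3^3 + 3 = 111  −1 ⇒ G_1=110
G_1=110  [base 3] 3^(3 + 1) + 3^3 + 2  →[3↦4]→  4^(4 + 1) + 4^4 + 2 = 1282  −1 ⇒ G_2=1281
G_2=1281  [base 4] 4^(4 + 1) + 4^4 + 1  →[4↦5]→  5^(5 + 1) + 5^5 + 1 = 18751  −1 ⇒ G_3=18750
G_3=18750  [base 5] 5^(5 + 1) + 5^5  →[5↦6]→  6^(6 + 1) + 6^6 = 326592  −1 ⇒ G_4=326591
G_4=326591  [base 6] 6^(6 + 1) + 5·6^5 + 5·6^4 + 5·6^3 + 5·6^2 + 5·6 + 5  →[6↦7]→  7^(7 + 1) + 5·7^5 + 5·7^4 + 5·7^3 + 5·7^2 + 5·7 + 5 = 5862841  −1 ⇒ G_5=5862840
G_5=5862840  [base 7] 7^(7 + 1) + 5·7^5 + 5·7^4 + 5·7^3 + 5·7^2 + 5·7 + 4  →[7↦8]→  8^(8 + 1) + 5·8^5 + 5·8^4 + 5·8^3 + 5·8^2 + 5·8 + 4 = 134404972  −1 ⇒ G_6=134404971
G_6=134404971  [base 8] 8^(8 + 1) + 5·8^5 + 5·8^4 + 5·8^3 + 5·8^2 + 5·8 + 3  →[8↦9]→  9^(9 + 1) + 5·9^5 + 5·9^4 + 5·9^3 + 5·9^2 + 5·9 + 3 = 3487116549  −1 ⇒ G_7=3487116548
G_7=3487116548  [base 9] 9^(9 + 1) + 5·9^5 + 5·9^4 + 5·9^3 + 5·9^2 + 5·9 + 2  →[9↦10]→  10^(10 + 1) + 5·10^5 + 5·10^4 + 5·10^3 + 5·10^2 + 5·10 + 2 = 100000555552  −1 ⇒ G_8=100000555551
G_8=100000555551  [base 10] 10^(10 + 1) + 5·10^5 + 5·10^4 + 5·10^3 + 5·10^2 + 5·10 + 1  →[10↦11]→  11^(11 + 1) + 5·11^5 + 5·11^4 + 5·11^3 + 5·11^2 + 5·11 + 1 = 3138429262497  −1 ⇒ G_9=3138429262496

14, 110, 1281, 18750, 326591, 5862840, 134404971, 3487116548, 100000555551, 3138429262496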